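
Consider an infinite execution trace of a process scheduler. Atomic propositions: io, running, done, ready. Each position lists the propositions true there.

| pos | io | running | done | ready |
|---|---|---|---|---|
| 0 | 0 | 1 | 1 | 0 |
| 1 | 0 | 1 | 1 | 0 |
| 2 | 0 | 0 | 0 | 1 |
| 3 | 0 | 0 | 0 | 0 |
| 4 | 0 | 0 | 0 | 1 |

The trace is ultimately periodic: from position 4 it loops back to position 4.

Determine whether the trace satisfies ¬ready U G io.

No

Walking from position 0: at position 2, G io has not yet held and ¬ready fails, so ¬ready U G io is false.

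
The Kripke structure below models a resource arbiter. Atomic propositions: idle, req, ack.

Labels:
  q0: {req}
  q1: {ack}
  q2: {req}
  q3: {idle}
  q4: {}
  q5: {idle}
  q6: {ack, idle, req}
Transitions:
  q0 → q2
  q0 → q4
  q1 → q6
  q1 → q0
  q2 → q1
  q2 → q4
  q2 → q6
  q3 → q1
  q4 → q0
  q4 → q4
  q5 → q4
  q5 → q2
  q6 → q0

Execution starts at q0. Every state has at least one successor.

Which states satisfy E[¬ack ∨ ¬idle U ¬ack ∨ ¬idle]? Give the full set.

States satisfying ¬ack ∨ ¬idle: {q0, q1, q2, q3, q4, q5}.
States satisfying E[¬ack ∨ ¬idle U ¬ack ∨ ¬idle]: {q0, q1, q2, q3, q4, q5}.

{q0, q1, q2, q3, q4, q5}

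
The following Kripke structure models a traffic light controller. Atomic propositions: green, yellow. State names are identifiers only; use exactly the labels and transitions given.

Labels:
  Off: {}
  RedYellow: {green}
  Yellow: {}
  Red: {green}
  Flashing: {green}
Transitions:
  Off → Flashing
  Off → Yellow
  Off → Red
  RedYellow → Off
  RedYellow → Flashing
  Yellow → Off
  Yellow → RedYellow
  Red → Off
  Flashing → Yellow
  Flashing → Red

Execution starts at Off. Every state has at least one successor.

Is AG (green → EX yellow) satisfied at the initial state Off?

Violated

States satisfying green → EX yellow: {Off, Yellow}.
States satisfying AG (green → EX yellow): ∅.
Flashing is reachable from Off and violates green → EX yellow, so AG fails at Off.
Off ∉ Sat(AG (green → EX yellow)).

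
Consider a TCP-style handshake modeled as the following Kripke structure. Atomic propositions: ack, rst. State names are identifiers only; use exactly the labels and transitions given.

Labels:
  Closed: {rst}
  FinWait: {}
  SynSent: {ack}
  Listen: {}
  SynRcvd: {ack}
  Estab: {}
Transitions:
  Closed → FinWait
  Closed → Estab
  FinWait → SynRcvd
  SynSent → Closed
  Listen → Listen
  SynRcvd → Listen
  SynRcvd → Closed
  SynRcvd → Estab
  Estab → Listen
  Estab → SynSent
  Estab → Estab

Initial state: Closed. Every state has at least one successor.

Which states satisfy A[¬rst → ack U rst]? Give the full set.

States satisfying ¬rst → ack: {Closed, SynSent, SynRcvd}.
States satisfying rst: {Closed}.
States satisfying A[¬rst → ack U rst]: {Closed, SynSent}.

{Closed, SynSent}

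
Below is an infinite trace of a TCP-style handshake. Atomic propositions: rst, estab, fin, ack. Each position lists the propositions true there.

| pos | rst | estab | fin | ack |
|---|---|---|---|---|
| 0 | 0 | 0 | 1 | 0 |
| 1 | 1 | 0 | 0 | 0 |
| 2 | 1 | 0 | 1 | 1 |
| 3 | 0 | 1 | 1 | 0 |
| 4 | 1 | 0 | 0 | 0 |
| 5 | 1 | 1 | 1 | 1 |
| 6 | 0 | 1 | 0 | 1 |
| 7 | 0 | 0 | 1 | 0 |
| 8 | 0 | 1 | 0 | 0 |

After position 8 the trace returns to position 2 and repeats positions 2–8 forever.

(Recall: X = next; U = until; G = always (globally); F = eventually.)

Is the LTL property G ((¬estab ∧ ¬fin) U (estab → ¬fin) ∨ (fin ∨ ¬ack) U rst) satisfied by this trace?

(¬estab ∧ ¬fin) U (estab → ¬fin) ∨ (fin ∨ ¬ack) U rst holds at every position 0..8, and those are all positions ever visited, so G ((¬estab ∧ ¬fin) U (estab → ¬fin) ∨ (fin ∨ ¬ack) U rst) holds.

Satisfied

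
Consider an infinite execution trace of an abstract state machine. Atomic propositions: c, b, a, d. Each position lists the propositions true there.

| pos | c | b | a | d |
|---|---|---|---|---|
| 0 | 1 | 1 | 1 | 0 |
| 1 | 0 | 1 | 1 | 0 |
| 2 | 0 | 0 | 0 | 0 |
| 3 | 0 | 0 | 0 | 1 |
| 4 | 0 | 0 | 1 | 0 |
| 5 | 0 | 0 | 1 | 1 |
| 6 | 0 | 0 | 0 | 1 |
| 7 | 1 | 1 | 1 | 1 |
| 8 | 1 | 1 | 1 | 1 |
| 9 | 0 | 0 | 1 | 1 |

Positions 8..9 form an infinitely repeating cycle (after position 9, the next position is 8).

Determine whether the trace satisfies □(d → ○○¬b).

d → ○○¬b must hold at every position from 0 onward. It fails at position 5, so □(d → ○○¬b) is false.
Positions where d holds: 3, 5, 6, 7, 8, 9.
Check ○○¬b at each: 3→ok, 5→fails, 6→fails, 7→ok, 8→fails, 9→ok.

Violated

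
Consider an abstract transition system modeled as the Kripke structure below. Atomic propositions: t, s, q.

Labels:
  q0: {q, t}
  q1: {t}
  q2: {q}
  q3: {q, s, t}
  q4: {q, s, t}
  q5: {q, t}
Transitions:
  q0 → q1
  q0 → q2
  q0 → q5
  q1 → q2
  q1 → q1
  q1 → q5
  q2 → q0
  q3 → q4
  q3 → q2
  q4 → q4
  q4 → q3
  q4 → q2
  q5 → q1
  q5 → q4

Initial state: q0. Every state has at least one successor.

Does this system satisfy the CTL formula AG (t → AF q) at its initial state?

Does not hold

States satisfying t → AF q: {q0, q2, q3, q4, q5}.
States satisfying AG (t → AF q): ∅.
q1 is reachable from q0 and violates t → AF q, so AG fails at q0.
q0 ∉ Sat(AG (t → AF q)).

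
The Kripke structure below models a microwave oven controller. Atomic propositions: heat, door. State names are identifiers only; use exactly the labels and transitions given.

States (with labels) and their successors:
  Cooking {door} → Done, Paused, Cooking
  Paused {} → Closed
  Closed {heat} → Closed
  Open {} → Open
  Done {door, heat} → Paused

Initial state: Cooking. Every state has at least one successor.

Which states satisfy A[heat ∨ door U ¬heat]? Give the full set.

{Cooking, Paused, Open, Done}

States satisfying heat ∨ door: {Cooking, Closed, Done}.
States satisfying ¬heat: {Cooking, Paused, Open}.
States satisfying A[heat ∨ door U ¬heat]: {Cooking, Paused, Open, Done}.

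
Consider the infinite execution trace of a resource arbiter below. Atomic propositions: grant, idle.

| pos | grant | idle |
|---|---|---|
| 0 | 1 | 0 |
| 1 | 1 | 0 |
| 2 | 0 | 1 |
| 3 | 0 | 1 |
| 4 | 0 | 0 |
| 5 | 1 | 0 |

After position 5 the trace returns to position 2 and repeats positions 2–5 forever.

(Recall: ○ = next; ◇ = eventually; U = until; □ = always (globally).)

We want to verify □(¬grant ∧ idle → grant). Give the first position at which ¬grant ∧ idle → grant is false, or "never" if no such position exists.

Check ¬grant ∧ idle → grant at each position in order: 0 ✓, 1 ✓.
At position 2 the labels are {idle}, so ¬grant ∧ idle → grant is false there. This is the first violation.

2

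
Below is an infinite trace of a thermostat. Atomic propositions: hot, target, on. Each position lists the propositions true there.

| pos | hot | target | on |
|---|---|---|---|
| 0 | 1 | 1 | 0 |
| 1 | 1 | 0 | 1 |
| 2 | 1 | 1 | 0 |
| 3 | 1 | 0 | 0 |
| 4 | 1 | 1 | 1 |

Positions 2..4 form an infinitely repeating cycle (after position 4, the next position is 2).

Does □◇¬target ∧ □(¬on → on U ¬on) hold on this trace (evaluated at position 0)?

◇¬target holds at every position 0..4, and those are all positions ever visited, so □◇¬target holds.
¬on → on U ¬on holds at every position 0..4, and those are all positions ever visited, so □(¬on → on U ¬on) holds.
Positions where ¬on holds: 0, 2, 3.
Check on U ¬on at each: 0→ok, 2→ok, 3→ok.
At position 0: □◇¬target is true; □(¬on → on U ¬on) is true; so □◇¬target ∧ □(¬on → on U ¬on) is true.

Holds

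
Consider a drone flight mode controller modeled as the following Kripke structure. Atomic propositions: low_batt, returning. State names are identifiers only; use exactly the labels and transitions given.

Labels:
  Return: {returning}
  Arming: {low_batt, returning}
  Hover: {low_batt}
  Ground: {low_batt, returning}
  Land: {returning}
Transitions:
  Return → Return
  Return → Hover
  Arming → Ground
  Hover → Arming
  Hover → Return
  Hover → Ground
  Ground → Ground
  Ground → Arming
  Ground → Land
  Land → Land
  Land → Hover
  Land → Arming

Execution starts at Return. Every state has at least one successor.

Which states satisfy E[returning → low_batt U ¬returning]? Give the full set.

States satisfying returning → low_batt: {Arming, Hover, Ground}.
States satisfying ¬returning: {Hover}.
States satisfying E[returning → low_batt U ¬returning]: {Hover}.

{Hover}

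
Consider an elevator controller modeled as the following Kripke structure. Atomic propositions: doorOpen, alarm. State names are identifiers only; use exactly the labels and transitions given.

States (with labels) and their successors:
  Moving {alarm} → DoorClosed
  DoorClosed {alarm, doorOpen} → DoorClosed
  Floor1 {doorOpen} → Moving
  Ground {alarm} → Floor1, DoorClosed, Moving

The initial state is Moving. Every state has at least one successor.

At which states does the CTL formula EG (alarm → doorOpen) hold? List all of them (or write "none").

States satisfying alarm → doorOpen: {DoorClosed, Floor1}.
States satisfying EG (alarm → doorOpen): {DoorClosed}.

{DoorClosed}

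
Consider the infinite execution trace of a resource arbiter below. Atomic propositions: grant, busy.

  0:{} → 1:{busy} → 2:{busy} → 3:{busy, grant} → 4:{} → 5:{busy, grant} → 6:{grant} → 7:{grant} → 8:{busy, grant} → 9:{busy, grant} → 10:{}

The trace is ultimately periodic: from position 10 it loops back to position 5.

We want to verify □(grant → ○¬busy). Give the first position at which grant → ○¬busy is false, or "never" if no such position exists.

7

Check grant → ○¬busy at each position in order: 0 ✓, 1 ✓, 2 ✓, 3 ✓, 4 ✓, 5 ✓, 6 ✓.
At position 7 the labels are {grant} and the next position 8 has {busy, grant}, so grant → ○¬busy is false there. This is the first violation.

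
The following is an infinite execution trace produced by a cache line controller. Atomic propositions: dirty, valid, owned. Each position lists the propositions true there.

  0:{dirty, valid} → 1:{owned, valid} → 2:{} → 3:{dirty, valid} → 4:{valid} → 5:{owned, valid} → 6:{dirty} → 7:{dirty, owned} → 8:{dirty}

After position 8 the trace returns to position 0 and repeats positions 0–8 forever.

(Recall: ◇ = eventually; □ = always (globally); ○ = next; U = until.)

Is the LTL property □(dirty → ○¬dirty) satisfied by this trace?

No

dirty → ○¬dirty must hold at every position from 0 onward. It fails at position 6, so □(dirty → ○¬dirty) is false.
Positions where dirty holds: 0, 3, 6, 7, 8.
Check ○¬dirty at each: 0→ok, 3→ok, 6→fails, 7→fails, 8→fails.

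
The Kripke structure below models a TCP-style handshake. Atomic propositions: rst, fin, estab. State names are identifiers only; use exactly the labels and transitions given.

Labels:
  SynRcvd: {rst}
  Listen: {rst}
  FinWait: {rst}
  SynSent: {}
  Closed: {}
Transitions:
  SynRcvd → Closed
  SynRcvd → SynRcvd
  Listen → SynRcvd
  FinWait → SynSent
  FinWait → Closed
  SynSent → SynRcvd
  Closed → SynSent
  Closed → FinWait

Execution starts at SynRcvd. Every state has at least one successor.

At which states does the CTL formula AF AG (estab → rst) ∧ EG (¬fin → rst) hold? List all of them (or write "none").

{SynRcvd, Listen}

States satisfying AG (estab → rst): {SynRcvd, Listen, FinWait, SynSent, Closed}.
States satisfying AF AG (estab → rst): {SynRcvd, Listen, FinWait, SynSent, Closed}.
States satisfying ¬fin → rst: {SynRcvd, Listen, FinWait}.
States satisfying EG (¬fin → rst): {SynRcvd, Listen}.
States satisfying AF AG (estab → rst) ∧ EG (¬fin → rst): {SynRcvd, Listen}.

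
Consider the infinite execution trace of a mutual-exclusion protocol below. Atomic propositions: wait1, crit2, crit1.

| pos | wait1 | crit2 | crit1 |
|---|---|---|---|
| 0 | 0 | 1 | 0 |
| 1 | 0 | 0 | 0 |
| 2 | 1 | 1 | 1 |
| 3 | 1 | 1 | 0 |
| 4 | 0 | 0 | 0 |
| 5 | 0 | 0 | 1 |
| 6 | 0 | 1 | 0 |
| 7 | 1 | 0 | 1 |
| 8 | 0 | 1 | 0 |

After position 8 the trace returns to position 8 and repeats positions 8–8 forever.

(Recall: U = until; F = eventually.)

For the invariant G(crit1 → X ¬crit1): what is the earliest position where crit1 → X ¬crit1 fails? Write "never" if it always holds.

never

crit1 → X ¬crit1 holds at every position 0..8, and those are all the positions the trace ever visits, so the invariant G(crit1 → X ¬crit1) is never violated.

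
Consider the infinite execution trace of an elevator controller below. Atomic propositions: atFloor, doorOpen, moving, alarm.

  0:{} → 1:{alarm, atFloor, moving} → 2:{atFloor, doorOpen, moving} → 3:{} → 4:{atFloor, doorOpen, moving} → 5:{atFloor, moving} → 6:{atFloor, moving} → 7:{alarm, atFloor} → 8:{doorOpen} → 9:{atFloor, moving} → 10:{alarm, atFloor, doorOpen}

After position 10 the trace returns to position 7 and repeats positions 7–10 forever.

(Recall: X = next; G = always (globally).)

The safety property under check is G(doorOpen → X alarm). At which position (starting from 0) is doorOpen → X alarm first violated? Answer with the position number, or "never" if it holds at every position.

2

Check doorOpen → X alarm at each position in order: 0 ✓, 1 ✓.
At position 2 the labels are {atFloor, doorOpen, moving} and the next position 3 has {}, so doorOpen → X alarm is false there. This is the first violation.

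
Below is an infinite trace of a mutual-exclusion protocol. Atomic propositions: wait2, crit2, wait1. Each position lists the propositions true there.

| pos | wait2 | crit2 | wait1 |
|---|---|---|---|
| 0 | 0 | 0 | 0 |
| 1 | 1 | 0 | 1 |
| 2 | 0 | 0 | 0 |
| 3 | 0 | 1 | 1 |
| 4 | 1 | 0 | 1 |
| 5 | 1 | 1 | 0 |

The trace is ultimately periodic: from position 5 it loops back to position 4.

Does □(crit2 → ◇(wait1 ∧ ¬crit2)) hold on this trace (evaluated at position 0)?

crit2 → ◇(wait1 ∧ ¬crit2) holds at every position 0..5, and those are all positions ever visited, so □(crit2 → ◇(wait1 ∧ ¬crit2)) holds.
Positions where crit2 holds: 3, 5.
Check ◇(wait1 ∧ ¬crit2) at each: 3→ok, 5→ok.

Yes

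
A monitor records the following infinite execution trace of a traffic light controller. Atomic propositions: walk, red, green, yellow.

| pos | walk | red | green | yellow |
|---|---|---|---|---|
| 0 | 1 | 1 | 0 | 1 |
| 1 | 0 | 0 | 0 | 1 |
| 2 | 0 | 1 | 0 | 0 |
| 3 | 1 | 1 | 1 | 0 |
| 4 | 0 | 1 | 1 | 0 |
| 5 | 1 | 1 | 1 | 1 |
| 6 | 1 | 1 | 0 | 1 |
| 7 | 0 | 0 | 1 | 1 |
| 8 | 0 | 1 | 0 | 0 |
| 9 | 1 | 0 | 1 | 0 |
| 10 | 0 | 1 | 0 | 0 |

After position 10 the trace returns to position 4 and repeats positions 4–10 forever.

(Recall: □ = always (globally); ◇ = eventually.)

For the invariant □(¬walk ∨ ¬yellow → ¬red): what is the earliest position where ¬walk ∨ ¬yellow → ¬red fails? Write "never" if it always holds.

2

Check ¬walk ∨ ¬yellow → ¬red at each position in order: 0 ✓, 1 ✓.
At position 2 the labels are {red}, so ¬walk ∨ ¬yellow → ¬red is false there. This is the first violation.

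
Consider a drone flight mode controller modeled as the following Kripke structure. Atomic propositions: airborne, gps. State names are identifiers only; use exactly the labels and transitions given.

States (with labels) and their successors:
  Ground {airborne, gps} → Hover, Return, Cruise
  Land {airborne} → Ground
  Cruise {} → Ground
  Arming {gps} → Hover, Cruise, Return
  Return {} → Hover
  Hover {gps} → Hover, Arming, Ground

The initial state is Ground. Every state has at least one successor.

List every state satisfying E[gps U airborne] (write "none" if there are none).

States satisfying gps: {Ground, Arming, Hover}.
States satisfying airborne: {Ground, Land}.
States satisfying E[gps U airborne]: {Ground, Land, Arming, Hover}.

{Ground, Land, Arming, Hover}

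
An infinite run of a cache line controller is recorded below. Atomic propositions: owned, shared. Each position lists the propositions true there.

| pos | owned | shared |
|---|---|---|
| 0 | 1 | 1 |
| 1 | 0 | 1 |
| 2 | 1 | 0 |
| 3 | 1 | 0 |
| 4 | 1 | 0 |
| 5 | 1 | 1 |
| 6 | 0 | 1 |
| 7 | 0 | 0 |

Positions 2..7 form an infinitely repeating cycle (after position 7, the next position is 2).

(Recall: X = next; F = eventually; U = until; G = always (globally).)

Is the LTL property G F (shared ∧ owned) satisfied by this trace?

F (shared ∧ owned) holds at every position 0..7, and those are all positions ever visited, so G F (shared ∧ owned) holds.

Holds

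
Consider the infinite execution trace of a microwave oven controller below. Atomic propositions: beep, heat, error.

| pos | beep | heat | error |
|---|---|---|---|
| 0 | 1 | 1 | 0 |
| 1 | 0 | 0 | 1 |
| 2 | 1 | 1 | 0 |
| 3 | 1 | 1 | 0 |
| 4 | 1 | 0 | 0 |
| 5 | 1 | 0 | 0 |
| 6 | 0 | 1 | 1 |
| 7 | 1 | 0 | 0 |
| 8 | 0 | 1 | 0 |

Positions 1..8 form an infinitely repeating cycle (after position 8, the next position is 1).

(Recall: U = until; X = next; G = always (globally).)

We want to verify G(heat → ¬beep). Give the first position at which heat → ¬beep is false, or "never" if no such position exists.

0

At position 0 the labels are {beep, heat}, so heat → ¬beep is false there. This is the first violation.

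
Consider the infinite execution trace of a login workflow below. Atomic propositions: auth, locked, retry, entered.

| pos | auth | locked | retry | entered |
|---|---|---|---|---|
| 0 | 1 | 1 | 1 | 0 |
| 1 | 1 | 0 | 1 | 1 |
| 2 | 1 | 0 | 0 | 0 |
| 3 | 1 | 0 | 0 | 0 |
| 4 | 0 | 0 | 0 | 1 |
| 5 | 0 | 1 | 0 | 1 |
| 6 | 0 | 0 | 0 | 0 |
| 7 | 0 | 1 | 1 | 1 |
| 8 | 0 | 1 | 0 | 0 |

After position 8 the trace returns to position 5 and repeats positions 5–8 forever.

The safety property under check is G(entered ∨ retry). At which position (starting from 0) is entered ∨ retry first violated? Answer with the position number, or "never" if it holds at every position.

2

Check entered ∨ retry at each position in order: 0 ✓, 1 ✓.
At position 2 the labels are {auth}, so entered ∨ retry is false there. This is the first violation.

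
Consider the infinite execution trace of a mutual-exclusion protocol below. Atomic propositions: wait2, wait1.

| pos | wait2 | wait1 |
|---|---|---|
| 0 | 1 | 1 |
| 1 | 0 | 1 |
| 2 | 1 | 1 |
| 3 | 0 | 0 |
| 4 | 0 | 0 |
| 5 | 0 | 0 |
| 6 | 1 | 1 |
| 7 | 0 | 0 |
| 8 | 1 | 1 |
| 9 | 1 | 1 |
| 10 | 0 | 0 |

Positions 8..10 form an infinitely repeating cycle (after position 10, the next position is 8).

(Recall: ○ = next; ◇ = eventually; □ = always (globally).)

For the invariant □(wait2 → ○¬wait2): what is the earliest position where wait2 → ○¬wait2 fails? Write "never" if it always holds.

8

Check wait2 → ○¬wait2 at each position in order: 0 ✓, 1 ✓, 2 ✓, 3 ✓, 4 ✓, 5 ✓, 6 ✓, 7 ✓.
At position 8 the labels are {wait1, wait2} and the next position 9 has {wait1, wait2}, so wait2 → ○¬wait2 is false there. This is the first violation.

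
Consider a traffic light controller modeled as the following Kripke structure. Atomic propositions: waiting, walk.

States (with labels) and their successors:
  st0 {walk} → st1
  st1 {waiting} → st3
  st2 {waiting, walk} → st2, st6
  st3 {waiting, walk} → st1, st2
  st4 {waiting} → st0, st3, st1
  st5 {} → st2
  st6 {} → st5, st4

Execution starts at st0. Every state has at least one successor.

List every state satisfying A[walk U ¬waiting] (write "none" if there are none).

{st0, st5, st6}

States satisfying walk: {st0, st2, st3}.
States satisfying ¬waiting: {st0, st5, st6}.
States satisfying A[walk U ¬waiting]: {st0, st5, st6}.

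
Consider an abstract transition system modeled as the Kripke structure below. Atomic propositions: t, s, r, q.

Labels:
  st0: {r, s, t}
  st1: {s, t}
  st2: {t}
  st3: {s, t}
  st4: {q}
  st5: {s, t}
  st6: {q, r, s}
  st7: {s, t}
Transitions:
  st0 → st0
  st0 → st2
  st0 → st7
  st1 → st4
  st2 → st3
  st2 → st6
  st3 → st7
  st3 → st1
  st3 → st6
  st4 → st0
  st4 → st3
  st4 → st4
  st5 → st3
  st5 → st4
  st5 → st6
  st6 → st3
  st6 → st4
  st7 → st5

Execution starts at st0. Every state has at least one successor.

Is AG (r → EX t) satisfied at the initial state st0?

States satisfying r → EX t: {st0, st1, st2, st3, st4, st5, st6, st7}.
States satisfying AG (r → EX t): {st0, st1, st2, st3, st4, st5, st6, st7}.
Every state reachable from st0 satisfies r → EX t.
st0 ∈ Sat(AG (r → EX t)).

Satisfied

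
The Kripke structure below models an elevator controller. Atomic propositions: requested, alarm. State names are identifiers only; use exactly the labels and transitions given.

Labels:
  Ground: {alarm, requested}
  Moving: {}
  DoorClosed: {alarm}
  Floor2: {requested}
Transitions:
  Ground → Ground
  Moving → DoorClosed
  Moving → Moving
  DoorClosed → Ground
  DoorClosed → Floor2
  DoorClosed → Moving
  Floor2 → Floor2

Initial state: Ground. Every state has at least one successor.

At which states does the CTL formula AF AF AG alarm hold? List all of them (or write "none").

{Ground}

States satisfying AF AG alarm: {Ground}.
States satisfying AF AF AG alarm: {Ground}.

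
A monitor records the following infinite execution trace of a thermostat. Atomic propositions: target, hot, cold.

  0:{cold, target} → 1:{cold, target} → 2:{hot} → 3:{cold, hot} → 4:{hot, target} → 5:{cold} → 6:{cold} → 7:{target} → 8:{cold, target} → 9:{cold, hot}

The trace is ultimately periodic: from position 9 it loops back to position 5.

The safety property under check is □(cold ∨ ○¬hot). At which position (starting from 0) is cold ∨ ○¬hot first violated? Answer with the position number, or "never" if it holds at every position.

2

Check cold ∨ ○¬hot at each position in order: 0 ✓, 1 ✓.
At position 2 the labels are {hot} and the next position 3 has {cold, hot}, so cold ∨ ○¬hot is false there. This is the first violation.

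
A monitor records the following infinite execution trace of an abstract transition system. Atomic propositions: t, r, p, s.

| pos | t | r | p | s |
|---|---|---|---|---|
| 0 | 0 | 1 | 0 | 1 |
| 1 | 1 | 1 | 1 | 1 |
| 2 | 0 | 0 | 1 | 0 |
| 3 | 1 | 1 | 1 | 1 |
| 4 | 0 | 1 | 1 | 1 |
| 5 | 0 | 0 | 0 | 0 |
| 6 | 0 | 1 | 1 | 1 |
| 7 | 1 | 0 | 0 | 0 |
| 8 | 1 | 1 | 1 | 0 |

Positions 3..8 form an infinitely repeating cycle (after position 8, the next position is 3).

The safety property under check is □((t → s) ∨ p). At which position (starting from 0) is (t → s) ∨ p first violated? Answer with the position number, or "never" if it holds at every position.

Check (t → s) ∨ p at each position in order: 0 ✓, 1 ✓, 2 ✓, 3 ✓, 4 ✓, 5 ✓, 6 ✓.
At position 7 the labels are {t}, so (t → s) ∨ p is false there. This is the first violation.

7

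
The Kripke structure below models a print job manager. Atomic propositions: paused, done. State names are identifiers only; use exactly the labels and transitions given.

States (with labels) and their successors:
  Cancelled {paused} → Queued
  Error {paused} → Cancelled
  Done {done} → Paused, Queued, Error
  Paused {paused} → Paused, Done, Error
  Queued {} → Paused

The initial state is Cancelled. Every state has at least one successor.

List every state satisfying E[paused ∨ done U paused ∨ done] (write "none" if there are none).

{Cancelled, Error, Done, Paused}

States satisfying paused ∨ done: {Cancelled, Error, Done, Paused}.
States satisfying E[paused ∨ done U paused ∨ done]: {Cancelled, Error, Done, Paused}.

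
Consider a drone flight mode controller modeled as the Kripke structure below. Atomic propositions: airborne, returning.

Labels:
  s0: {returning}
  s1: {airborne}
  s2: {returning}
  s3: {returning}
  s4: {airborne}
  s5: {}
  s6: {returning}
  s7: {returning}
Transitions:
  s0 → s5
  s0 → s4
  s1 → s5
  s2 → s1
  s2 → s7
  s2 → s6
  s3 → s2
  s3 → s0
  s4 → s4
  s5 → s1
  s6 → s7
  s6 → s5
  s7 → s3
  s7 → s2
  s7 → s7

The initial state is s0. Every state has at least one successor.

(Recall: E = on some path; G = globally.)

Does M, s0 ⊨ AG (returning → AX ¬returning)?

States satisfying returning → AX ¬returning: {s0, s1, s4, s5}.
States satisfying AG (returning → AX ¬returning): {s0, s1, s4, s5}.
Every state reachable from s0 satisfies returning → AX ¬returning.
s0 ∈ Sat(AG (returning → AX ¬returning)).

Satisfied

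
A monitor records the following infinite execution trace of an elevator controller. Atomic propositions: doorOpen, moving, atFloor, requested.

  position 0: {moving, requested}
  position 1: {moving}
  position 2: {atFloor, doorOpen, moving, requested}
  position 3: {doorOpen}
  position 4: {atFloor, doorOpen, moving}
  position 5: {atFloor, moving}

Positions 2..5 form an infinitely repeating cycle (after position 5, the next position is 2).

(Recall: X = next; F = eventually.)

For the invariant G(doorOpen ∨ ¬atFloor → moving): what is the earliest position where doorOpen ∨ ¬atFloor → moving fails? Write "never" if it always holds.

Check doorOpen ∨ ¬atFloor → moving at each position in order: 0 ✓, 1 ✓, 2 ✓.
At position 3 the labels are {doorOpen}, so doorOpen ∨ ¬atFloor → moving is false there. This is the first violation.

3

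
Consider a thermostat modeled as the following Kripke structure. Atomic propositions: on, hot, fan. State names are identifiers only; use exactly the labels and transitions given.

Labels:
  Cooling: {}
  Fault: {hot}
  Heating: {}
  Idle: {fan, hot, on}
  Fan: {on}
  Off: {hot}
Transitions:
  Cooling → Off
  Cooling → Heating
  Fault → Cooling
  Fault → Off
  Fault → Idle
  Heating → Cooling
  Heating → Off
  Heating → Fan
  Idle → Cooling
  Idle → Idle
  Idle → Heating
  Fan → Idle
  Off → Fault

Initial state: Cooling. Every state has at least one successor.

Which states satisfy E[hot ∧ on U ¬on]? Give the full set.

{Cooling, Fault, Heating, Idle, Off}

States satisfying hot ∧ on: {Idle}.
States satisfying ¬on: {Cooling, Fault, Heating, Off}.
States satisfying E[hot ∧ on U ¬on]: {Cooling, Fault, Heating, Idle, Off}.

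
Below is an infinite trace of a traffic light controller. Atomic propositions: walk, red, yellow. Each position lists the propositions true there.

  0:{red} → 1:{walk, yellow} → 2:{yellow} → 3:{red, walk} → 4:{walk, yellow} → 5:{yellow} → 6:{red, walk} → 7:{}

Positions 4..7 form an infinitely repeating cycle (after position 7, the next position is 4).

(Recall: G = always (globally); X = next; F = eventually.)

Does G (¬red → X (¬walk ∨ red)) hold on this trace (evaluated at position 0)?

Does not hold

¬red → X (¬walk ∨ red) must hold at every position from 0 onward. It fails at position 7, so G (¬red → X (¬walk ∨ red)) is false.
Positions where ¬red holds: 1, 2, 4, 5, 7.
Check X (¬walk ∨ red) at each: 1→ok, 2→ok, 4→ok, 5→ok, 7→fails.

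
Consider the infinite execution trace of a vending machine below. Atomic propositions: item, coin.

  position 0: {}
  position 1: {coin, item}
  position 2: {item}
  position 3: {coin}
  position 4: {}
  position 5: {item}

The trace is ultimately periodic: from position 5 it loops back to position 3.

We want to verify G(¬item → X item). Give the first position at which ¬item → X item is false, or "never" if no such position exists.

Check ¬item → X item at each position in order: 0 ✓, 1 ✓, 2 ✓.
At position 3 the labels are {coin} and the next position 4 has {}, so ¬item → X item is false there. This is the first violation.

3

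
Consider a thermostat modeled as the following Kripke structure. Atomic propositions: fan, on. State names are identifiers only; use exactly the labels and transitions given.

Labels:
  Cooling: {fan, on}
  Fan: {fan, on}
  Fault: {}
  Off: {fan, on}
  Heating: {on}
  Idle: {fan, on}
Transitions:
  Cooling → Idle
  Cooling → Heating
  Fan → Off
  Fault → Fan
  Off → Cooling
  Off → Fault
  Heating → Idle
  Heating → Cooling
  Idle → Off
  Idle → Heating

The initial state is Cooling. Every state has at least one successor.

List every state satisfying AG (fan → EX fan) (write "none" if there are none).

{Cooling, Fan, Fault, Off, Heating, Idle}

States satisfying fan → EX fan: {Cooling, Fan, Fault, Off, Heating, Idle}.
States satisfying AG (fan → EX fan): {Cooling, Fan, Fault, Off, Heating, Idle}.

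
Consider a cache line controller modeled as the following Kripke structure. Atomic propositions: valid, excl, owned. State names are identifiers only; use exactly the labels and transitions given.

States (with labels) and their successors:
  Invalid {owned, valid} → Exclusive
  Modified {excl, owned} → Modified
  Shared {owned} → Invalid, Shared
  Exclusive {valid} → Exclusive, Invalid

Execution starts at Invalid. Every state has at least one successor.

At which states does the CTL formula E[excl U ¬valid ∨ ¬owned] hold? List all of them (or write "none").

States satisfying excl: {Modified}.
States satisfying ¬valid ∨ ¬owned: {Modified, Shared, Exclusive}.
States satisfying E[excl U ¬valid ∨ ¬owned]: {Modified, Shared, Exclusive}.

{Modified, Shared, Exclusive}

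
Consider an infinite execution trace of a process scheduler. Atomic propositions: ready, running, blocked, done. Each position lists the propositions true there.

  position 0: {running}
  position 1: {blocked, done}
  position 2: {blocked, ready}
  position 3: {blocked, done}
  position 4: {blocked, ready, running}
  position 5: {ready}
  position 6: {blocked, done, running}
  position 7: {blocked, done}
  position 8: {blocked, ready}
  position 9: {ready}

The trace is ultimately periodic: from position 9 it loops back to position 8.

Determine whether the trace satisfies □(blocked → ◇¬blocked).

blocked → ◇¬blocked holds at every position 0..9, and those are all positions ever visited, so □(blocked → ◇¬blocked) holds.
Positions where blocked holds: 1, 2, 3, 4, 6, 7, 8.
Check ◇¬blocked at each: 1→ok, 2→ok, 3→ok, 4→ok, 6→ok, 7→ok, 8→ok.

Holds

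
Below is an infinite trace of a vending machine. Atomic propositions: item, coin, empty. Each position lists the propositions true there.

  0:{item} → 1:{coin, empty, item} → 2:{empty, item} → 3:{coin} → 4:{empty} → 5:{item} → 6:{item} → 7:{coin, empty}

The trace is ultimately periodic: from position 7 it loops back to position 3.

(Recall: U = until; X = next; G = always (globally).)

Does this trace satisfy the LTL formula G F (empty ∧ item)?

Does not hold

F (empty ∧ item) must hold at every position from 0 onward. It fails at position 3, so G F (empty ∧ item) is false.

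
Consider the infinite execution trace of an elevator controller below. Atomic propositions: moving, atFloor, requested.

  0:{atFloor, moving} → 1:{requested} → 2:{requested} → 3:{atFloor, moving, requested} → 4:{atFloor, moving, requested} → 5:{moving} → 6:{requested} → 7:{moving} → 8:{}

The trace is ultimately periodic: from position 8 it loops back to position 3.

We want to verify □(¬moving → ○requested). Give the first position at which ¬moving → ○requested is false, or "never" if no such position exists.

6

Check ¬moving → ○requested at each position in order: 0 ✓, 1 ✓, 2 ✓, 3 ✓, 4 ✓, 5 ✓.
At position 6 the labels are {requested} and the next position 7 has {moving}, so ¬moving → ○requested is false there. This is the first violation.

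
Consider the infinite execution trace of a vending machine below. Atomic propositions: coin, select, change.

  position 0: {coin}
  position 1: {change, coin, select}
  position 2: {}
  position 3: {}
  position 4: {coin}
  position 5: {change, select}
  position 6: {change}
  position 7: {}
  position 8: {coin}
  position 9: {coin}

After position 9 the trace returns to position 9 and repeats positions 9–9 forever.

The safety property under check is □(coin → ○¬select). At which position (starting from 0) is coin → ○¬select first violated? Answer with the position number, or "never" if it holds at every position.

0

At position 0 the labels are {coin} and the next position 1 has {change, coin, select}, so coin → ○¬select is false there. This is the first violation.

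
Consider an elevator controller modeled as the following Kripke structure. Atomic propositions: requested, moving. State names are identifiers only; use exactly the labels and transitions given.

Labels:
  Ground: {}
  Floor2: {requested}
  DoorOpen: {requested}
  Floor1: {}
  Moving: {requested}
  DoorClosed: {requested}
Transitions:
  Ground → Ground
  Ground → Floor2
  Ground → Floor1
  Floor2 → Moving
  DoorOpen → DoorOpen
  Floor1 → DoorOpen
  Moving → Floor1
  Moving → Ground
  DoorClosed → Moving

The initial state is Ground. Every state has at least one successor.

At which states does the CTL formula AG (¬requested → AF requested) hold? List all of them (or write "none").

{DoorOpen, Floor1}

States satisfying ¬requested → AF requested: {Floor2, DoorOpen, Floor1, Moving, DoorClosed}.
States satisfying AG (¬requested → AF requested): {DoorOpen, Floor1}.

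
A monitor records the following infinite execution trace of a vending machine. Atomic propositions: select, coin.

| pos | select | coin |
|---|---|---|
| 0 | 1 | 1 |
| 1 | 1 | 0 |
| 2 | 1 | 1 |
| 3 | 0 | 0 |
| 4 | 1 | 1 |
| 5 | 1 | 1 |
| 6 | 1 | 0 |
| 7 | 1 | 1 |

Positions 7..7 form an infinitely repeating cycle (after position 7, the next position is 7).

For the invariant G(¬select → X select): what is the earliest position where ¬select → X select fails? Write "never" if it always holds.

never

¬select → X select holds at every position 0..7, and those are all the positions the trace ever visits, so the invariant G(¬select → X select) is never violated.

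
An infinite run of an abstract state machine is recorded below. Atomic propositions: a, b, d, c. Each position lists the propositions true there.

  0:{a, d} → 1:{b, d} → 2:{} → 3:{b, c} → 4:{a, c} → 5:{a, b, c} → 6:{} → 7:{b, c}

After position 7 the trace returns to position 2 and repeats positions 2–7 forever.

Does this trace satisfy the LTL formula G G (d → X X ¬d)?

Yes

G (d → X X ¬d) holds at every position 0..7, and those are all positions ever visited, so G G (d → X X ¬d) holds.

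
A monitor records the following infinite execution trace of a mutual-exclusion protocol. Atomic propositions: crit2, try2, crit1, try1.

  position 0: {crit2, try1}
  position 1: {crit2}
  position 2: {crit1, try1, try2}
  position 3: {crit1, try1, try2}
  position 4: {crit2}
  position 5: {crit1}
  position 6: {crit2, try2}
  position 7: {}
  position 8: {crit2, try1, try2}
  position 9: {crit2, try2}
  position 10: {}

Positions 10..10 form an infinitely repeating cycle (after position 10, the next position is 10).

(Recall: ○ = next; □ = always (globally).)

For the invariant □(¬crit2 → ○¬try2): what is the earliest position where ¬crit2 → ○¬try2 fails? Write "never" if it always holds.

2

Check ¬crit2 → ○¬try2 at each position in order: 0 ✓, 1 ✓.
At position 2 the labels are {crit1, try1, try2} and the next position 3 has {crit1, try1, try2}, so ¬crit2 → ○¬try2 is false there. This is the first violation.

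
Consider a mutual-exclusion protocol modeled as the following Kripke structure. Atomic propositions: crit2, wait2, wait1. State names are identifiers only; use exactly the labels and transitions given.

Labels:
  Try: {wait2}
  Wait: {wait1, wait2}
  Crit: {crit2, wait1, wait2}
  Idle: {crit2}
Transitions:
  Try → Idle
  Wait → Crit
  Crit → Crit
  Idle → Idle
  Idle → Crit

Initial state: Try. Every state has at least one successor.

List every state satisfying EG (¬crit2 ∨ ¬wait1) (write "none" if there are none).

States satisfying ¬crit2 ∨ ¬wait1: {Try, Wait, Idle}.
States satisfying EG (¬crit2 ∨ ¬wait1): {Try, Idle}.

{Try, Idle}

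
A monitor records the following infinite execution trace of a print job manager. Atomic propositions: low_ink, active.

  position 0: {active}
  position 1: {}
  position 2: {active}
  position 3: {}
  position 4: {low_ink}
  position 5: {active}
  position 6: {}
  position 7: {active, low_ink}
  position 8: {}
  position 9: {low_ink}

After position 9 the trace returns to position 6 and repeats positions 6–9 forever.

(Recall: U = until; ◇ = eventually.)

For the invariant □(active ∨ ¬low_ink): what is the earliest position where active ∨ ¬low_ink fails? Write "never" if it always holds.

4

Check active ∨ ¬low_ink at each position in order: 0 ✓, 1 ✓, 2 ✓, 3 ✓.
At position 4 the labels are {low_ink}, so active ∨ ¬low_ink is false there. This is the first violation.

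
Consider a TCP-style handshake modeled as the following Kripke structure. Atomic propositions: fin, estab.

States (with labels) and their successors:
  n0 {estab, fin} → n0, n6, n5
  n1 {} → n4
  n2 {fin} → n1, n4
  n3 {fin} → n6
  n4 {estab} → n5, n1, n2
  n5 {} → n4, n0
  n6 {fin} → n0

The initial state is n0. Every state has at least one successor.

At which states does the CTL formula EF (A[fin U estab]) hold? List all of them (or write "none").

States satisfying A[fin U estab]: {n0, n3, n4, n6}.
States satisfying EF (A[fin U estab]): {n0, n1, n2, n3, n4, n5, n6}.

{n0, n1, n2, n3, n4, n5, n6}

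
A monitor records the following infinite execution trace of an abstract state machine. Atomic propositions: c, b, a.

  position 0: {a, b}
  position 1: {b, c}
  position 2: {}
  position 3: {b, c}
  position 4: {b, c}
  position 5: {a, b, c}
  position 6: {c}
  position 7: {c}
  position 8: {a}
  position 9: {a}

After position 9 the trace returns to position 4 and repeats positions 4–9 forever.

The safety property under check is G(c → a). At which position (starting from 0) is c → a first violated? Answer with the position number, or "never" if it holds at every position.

Check c → a at each position in order: 0 ✓.
At position 1 the labels are {b, c}, so c → a is false there. This is the first violation.

1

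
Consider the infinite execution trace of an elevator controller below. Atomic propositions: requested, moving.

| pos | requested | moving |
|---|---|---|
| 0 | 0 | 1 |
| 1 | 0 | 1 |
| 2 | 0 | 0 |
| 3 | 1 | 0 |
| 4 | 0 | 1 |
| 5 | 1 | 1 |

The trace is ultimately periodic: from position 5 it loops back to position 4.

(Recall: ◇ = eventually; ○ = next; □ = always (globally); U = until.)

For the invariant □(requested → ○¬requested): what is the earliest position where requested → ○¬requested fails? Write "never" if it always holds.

never

requested → ○¬requested holds at every position 0..5, and those are all the positions the trace ever visits, so the invariant □(requested → ○¬requested) is never violated.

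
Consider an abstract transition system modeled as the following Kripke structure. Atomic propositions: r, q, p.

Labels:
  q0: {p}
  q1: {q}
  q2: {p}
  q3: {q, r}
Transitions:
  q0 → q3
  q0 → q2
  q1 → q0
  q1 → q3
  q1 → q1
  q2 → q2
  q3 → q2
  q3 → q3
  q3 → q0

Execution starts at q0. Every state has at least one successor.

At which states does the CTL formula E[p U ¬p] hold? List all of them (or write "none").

{q0, q1, q3}

States satisfying p: {q0, q2}.
States satisfying ¬p: {q1, q3}.
States satisfying E[p U ¬p]: {q0, q1, q3}.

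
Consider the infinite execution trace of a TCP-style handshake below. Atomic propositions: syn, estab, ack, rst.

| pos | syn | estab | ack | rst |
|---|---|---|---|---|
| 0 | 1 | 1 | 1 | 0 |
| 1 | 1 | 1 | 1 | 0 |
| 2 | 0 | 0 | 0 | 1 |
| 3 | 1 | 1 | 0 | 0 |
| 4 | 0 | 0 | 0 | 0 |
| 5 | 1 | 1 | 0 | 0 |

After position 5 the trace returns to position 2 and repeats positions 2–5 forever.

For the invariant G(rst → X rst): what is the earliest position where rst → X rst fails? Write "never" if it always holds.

Check rst → X rst at each position in order: 0 ✓, 1 ✓.
At position 2 the labels are {rst} and the next position 3 has {estab, syn}, so rst → X rst is false there. This is the first violation.

2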